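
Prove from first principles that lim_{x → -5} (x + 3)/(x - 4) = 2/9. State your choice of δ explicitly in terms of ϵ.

Suppose ϵ > 0. We want δ > 0 with 0 < |x + 5| < δ ⇒ |(x + 3)/(x - 4) − (2/9)| < ϵ.
Combining over a common denominator, (x + 3)/(x - 4) − (2/9) = [(x + 3)·(-9) − (-2)·(x - 4)] / [(-9)·(x - 4)] = -7(x + 5) / ((-9)(x - 4)).
So |(x + 3)/(x - 4) − (2/9)| = 7|x + 5| / (9·|x − 4|).
Restrict δ ≤ 9/2. Then |x + 5| < 9/2 gives |x − 4| = |(x + 5) + (-9)| ≥ 9 − 9/2 = 9/2.
Hence |(x + 3)/(x - 4) − (2/9)| < 7|x + 5|/(9·(9/2)) = (14/81)|x + 5|, which is < ϵ once |x + 5| < (81/14)ϵ.
Take δ = min(9/2, (81/14)ϵ). Then 0 < |x + 5| < δ forces both bounds, so |(x + 3)/(x - 4) − (2/9)| < ϵ.

δ = min(9/2, (81/14)ϵ)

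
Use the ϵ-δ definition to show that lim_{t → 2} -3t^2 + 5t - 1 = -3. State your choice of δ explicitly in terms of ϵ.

δ = min(2, ϵ/13)

Suppose ϵ > 0. We want δ > 0 such that 0 < |t − 2| < δ implies |(-3t^2 + 5t - 1) + 3| < ϵ.
(-3t^2 + 5t - 1) + 3 = -3t^2 + 5t + 2 = (t − 2)(-3t - 1).
So |(-3t^2 + 5t - 1) + 3| = |t − 2|·|-3t - 1|.
Require δ ≤ 2. Then |t − 2| < 2 gives |t| < 4, and by the triangle inequality |-3t - 1| ≤ 3·4 + 1 = 13.
Hence |(-3t^2 + 5t - 1) + 3| ≤ 13|t − 2| < ϵ provided |t − 2| < ϵ/13.
Take δ = min(2, ϵ/13). Then 0 < |t − 2| < δ gives both |t − 2| < 2 and |t − 2| < ϵ/13, so |(-3t^2 + 5t - 1) + 3| < ϵ.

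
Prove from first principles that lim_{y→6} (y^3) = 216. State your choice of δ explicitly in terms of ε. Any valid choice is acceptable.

δ = min(2, ε/148)

Suppose ε > 0. We seek δ > 0 with 0 < |y − 6| < δ ⇒ |y^3 − 216| < ε.
Factor: y^3 − 216 = (y − 6)(y^2 + 6y + 36), so |y^3 − 216| = |y − 6|·|y^2 + 6y + 36|.
Impose δ ≤ 2 so that |y| < 8; then |y^2 + 6y + 36| ≤ 148.
Hence |y^3 − 216| ≤ 148|y − 6|, which is < ε once |y − 6| < ε/148.
Take δ = min(2, ε/148). If 0 < |y − 6| < δ then both bounds hold and |y^3 − 216| ≤ 148|y − 6| < 148·(ε/148) = ε.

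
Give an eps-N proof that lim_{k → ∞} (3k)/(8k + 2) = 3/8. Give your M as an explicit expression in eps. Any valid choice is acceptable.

Let eps > 0. For k ≥ 1, |(3k)/(8k + 2) − (3/8)| = |-6|/(8(8k + 2)) = 6/(8(8k + 2)).
Since 8k + 2 ≥ 8k for k ≥ 1, this is ≤ 6/(8·8k) = (3/32)/k.
So |(3k)/(8k + 2) − (3/8)| < eps whenever k > (3/32)/eps.
Take M = (3/32)/eps. If k > M then |(3k)/(8k + 2) − (3/8)| ≤ (3/32)/k < eps.

M = (3/32)/eps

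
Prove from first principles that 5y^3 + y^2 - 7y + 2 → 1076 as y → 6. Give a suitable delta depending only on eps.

Suppose eps > 0. We want delta > 0 such that 0 < |y − 6| < delta implies |(5y^3 + y^2 - 7y + 2) − 1076| < eps.
(5y^3 + y^2 - 7y + 2) − 1076 = 5y^3 + y^2 - 7y - 1074 = (y − 6)(5y^2 + 31y + 179).
So |(5y^3 + y^2 - 7y + 2) − 1076| = |y − 6|·|5y^2 + 31y + 179|.
Require delta ≤ 1. Then |y − 6| < 1 gives |y| < 7, and by the triangle inequality |5y^2 + 31y + 179| ≤ 5·7^2 + 31·7 + 179 = 641.
Hence |(5y^3 + y^2 - 7y + 2) − 1076| ≤ 641|y − 6| < eps provided |y − 6| < eps/641.
Take delta = min(1, eps/641). Then 0 < |y − 6| < delta gives both |y − 6| < 1 and |y − 6| < eps/641, so |(5y^3 + y^2 - 7y + 2) − 1076| < eps.

delta = min(1, eps/641)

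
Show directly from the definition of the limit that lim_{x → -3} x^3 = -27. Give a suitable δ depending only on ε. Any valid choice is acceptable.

δ = min(2, ε/49)

Let ε > 0 be given. We seek δ > 0 with 0 < |x + 3| < δ ⇒ |x^3 + 27| < ε.
Factor: x^3 + 27 = (x + 3)(x^2 - 3x + 9), so |x^3 + 27| = |x + 3|·|x^2 - 3x + 9|.
Impose δ ≤ 2 so that |x| < 5; then |x^2 - 3x + 9| ≤ 49.
Hence |x^3 + 27| ≤ 49|x + 3|, which is < ε once |x + 3| < ε/49.
Take δ = min(2, ε/49). If 0 < |x + 3| < δ then both bounds hold and |x^3 + 27| ≤ 49|x + 3| < 49·(ε/49) = ε.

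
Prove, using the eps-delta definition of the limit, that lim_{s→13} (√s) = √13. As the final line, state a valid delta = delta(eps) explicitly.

Suppose eps > 0. We want delta > 0 such that 0 < |s − 13| < delta implies |√s − √13| < eps.
Multiplying by the conjugate, |√s − √13| = |s − 13|/(√s + √13).
Restrict delta ≤ 13 so that |s − 13| < 13 forces s > 0, and then √s + √13 > √13.
Hence |√s − √13| < |s − 13|/√13, which is < eps once |s − 13| < √13·eps.
Take delta = min(13, √13·eps). If 0 < |s − 13| < delta then s > 0 and |√s − √13| < |s − 13|/√13 < eps.

delta = min(13, √13·eps)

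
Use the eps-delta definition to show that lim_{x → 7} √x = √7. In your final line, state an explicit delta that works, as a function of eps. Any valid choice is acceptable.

delta = min(7, √7·eps)

Let eps > 0 be given. We want delta > 0 such that 0 < |x − 7| < delta implies |√x − √7| < eps.
Rationalise: √x − √7 = (x − 7)/(√x + √7), so |√x − √7| = |x − 7|/(√x + √7).
Restrict delta ≤ 7 so that |x − 7| < 7 forces x > 0, and then √x + √7 > √7.
Hence |√x − √7| < |x − 7|/√7, which is < eps once |x − 7| < √7·eps.
Take delta = min(7, √7·eps). If 0 < |x − 7| < delta then x > 0 and |√x − √7| < |x − 7|/√7 < eps.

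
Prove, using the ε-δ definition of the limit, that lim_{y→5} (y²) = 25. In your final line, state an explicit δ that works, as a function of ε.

δ = min(1, ε/11)

Suppose ε > 0. We seek δ > 0 with 0 < |y − 5| < δ ⇒ |y² − 25| < ε.
Factor: y² − 25 = (y − 5)(y + 5), so |y² − 25| = |y − 5|·|y + 5|.
Impose δ ≤ 1 so that |y| < 6; then |y + 5| ≤ 11.
Hence |y² − 25| ≤ 11|y − 5|, which is < ε once |y − 5| < ε/11.
Take δ = min(1, ε/11). If 0 < |y − 5| < δ then both bounds hold and |y² − 25| ≤ 11|y − 5| < 11·(ε/11) = ε.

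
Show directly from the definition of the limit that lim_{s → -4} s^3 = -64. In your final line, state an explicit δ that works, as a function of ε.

Let ε > 0 be given. We seek δ > 0 with 0 < |s + 4| < δ ⇒ |s^3 + 64| < ε.
Factor: s^3 + 64 = (s + 4)(s^2 - 4s + 16), so |s^3 + 64| = |s + 4|·|s^2 - 4s + 16|.
Restrict δ ≤ 1. Then |s + 4| < 1 gives |s| < 5, so by the triangle inequality |s^2 - 4s + 16| ≤ 5^2 + 4·5 + 16 = 61.
Hence |s^3 + 64| ≤ 61|s + 4|, which is < ε once |s + 4| < ε/61.
Take δ = min(1, ε/61). If 0 < |s + 4| < δ then both bounds hold and |s^3 + 64| ≤ 61|s + 4| < 61·(ε/61) = ε.

δ = min(1, ε/61)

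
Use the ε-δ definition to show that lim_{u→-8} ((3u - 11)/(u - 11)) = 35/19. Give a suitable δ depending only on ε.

Let ε > 0. We want δ > 0 with 0 < |u + 8| < δ ⇒ |(3u - 11)/(u - 11) − (35/19)| < ε.
Combining over a common denominator, (3u - 11)/(u - 11) − (35/19) = [(3u - 11)·(-19) − (-35)·(u - 11)] / [(-19)·(u - 11)] = -22(u + 8) / ((-19)(u - 11)).
So |(3u - 11)/(u - 11) − (35/19)| = 22|u + 8| / (19·|u − 11|).
Restrict δ ≤ 19/2. Then |u + 8| < 19/2 gives |u − 11| = |(u + 8) + (-19)| ≥ 19 − 19/2 = 19/2.
Hence |(3u - 11)/(u - 11) − (35/19)| < 22|u + 8|/(19·(19/2)) = (44/361)|u + 8|, which is < ε once |u + 8| < (361/44)ε.
Take δ = min(19/2, (361/44)ε). Then 0 < |u + 8| < δ forces both bounds, so |(3u - 11)/(u - 11) − (35/19)| < ε.

δ = min(19/2, (361/44)ε)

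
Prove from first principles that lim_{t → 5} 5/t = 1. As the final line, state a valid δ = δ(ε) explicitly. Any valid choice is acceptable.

δ = min(5/2, (5/2)ε)

Fix ε > 0. We seek δ > 0 such that 0 < |t − 5| < δ implies |5/t − 1| < ε.
|5/t − 1| = 5·|5 − t|/(5·|t|) = 5|t − 5|/(5|t|).
Restrict δ ≤ 5/2. Then |t − 5| < 5/2 gives |t| > 5/2, so 5|t| > 25/2.
Then |5/t − 1| < 5|t − 5|/(25/2), which is < ε when |t − 5| < (5/2)ε.
Take δ = min(5/2, (5/2)ε). Then 0 < |t − 5| < δ gives both |t − 5| < 5/2 and |t − 5| < (5/2)ε, so |5/t − 1| < ε.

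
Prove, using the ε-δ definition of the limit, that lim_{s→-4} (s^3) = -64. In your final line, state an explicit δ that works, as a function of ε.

δ = min(1, ε/61)

Let ε > 0 be given. We seek δ > 0 with 0 < |s + 4| < δ ⇒ |s^3 + 64| < ε.
Factor: s^3 + 64 = (s + 4)(s^2 - 4s + 16), so |s^3 + 64| = |s + 4|·|s^2 - 4s + 16|.
Impose δ ≤ 1 so that |s| < 5; then |s^2 - 4s + 16| ≤ 61.
Hence |s^3 + 64| ≤ 61|s + 4|, which is < ε once |s + 4| < ε/61.
Take δ = min(1, ε/61). If 0 < |s + 4| < δ then both bounds hold and |s^3 + 64| ≤ 61|s + 4| < 61·(ε/61) = ε.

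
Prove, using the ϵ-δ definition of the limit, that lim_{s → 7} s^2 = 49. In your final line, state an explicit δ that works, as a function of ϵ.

Let ϵ > 0. We seek δ > 0 with 0 < |s − 7| < δ ⇒ |s^2 − 49| < ϵ.
Factor: s^2 − 49 = (s − 7)(s + 7), so |s^2 − 49| = |s − 7|·|s + 7|.
Impose δ ≤ 2 so that |s| < 9; then |s + 7| ≤ 16.
Hence |s^2 − 49| ≤ 16|s − 7|, which is < ϵ once |s − 7| < ϵ/16.
Take δ = min(2, ϵ/16). If 0 < |s − 7| < δ then both bounds hold and |s^2 − 49| ≤ 16|s − 7| < 16·(ϵ/16) = ϵ.

δ = min(2, ϵ/16)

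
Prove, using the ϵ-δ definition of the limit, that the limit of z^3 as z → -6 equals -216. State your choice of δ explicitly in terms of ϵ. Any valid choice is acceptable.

δ = min(1, ϵ/127)

Let ϵ > 0 be given. We seek δ > 0 with 0 < |z + 6| < δ ⇒ |z^3 + 216| < ϵ.
Factor: z^3 + 216 = (z + 6)(z^2 - 6z + 36), so |z^3 + 216| = |z + 6|·|z^2 - 6z + 36|.
Impose δ ≤ 1 so that |z| < 7; then |z^2 - 6z + 36| ≤ 127.
Hence |z^3 + 216| ≤ 127|z + 6|, which is < ϵ once |z + 6| < ϵ/127.
Take δ = min(1, ϵ/127). If 0 < |z + 6| < δ then both bounds hold and |z^3 + 216| ≤ 127|z + 6| < 127·(ϵ/127) = ϵ.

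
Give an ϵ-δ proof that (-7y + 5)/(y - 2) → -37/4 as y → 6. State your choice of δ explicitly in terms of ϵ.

Fix ϵ > 0. We want δ > 0 with 0 < |y − 6| < δ ⇒ |(-7y + 5)/(y - 2) + 37/4| < ϵ.
Combining over a common denominator, (-7y + 5)/(y - 2) + 37/4 = [(-7y + 5)·4 − (-37)·(y - 2)] / [4·(y - 2)] = 9(y − 6) / (4(y - 2)).
So |(-7y + 5)/(y - 2) + 37/4| = 9|y − 6| / (4·|y − 2|).
Require δ ≤ 2, so |y − 2| ≥ |4| − |y − 6| > 4 − 2 = 2.
Hence |(-7y + 5)/(y - 2) + 37/4| < 9|y − 6|/(4·2) = (9/8)|y − 6|, which is < ϵ once |y − 6| < (8/9)ϵ.
Take δ = min(2, (8/9)ϵ). Then 0 < |y − 6| < δ forces both bounds, so |(-7y + 5)/(y - 2) + 37/4| < ϵ.

δ = min(2, (8/9)ϵ)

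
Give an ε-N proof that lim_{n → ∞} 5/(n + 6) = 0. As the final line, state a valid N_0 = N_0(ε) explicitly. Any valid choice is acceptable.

N_0 = 5/ε

Let ε > 0. For n ≥ 1, |5/(n + 6) − 0| = 5/(n + 6) ≤ 5/n.
We need 5/n < ε, i.e. n > 5/ε.
Take N_0 = 5/ε. If n > N_0 then |5/(n + 6)| ≤ 5/n < ε.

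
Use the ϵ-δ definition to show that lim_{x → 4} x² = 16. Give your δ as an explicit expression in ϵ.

Suppose ϵ > 0. We seek δ > 0 with 0 < |x − 4| < δ ⇒ |x² − 16| < ϵ.
Factor: x² − 16 = (x − 4)(x + 4), so |x² − 16| = |x − 4|·|x + 4|.
Restrict δ ≤ 1. Then |x − 4| < 1 gives |x| < 5, so by the triangle inequality |x + 4| ≤ 5 + 4 = 9.
Hence |x² − 16| ≤ 9|x − 4|, which is < ϵ once |x − 4| < ϵ/9.
Take δ = min(1, ϵ/9). If 0 < |x − 4| < δ then both bounds hold and |x² − 16| ≤ 9|x − 4| < 9·(ϵ/9) = ϵ.

δ = min(1, ϵ/9)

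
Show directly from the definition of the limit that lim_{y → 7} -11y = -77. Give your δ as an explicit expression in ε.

Fix ε > 0. We need δ > 0 so that 0 < |y − 7| < δ implies |(-11y) + 77| < ε.
|(-11y) + 77| = |-11y + 77| = 11|y − 7|.
So 11|y − 7| < ε exactly when |y − 7| < ε/11.
Choosing δ = ε/11 gives |(-11y) + 77| = 11|y − 7| < ε whenever |y − 7| < δ.

δ = ε/11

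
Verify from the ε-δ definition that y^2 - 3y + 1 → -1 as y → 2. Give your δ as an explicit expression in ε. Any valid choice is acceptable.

δ = min(2, ε/5)

Let ε > 0 be given. We want δ > 0 such that 0 < |y − 2| < δ implies |(y^2 - 3y + 1) + 1| < ε.
(y^2 - 3y + 1) + 1 = y^2 - 3y + 2 = (y − 2)(y - 1).
So |(y^2 - 3y + 1) + 1| = |y − 2|·|y - 1|.
Require δ ≤ 2. Then |y − 2| < 2 gives |y| < 4, and by the triangle inequality |y - 1| ≤ 4 + 1 = 5.
Hence |(y^2 - 3y + 1) + 1| ≤ 5|y − 2| < ε provided |y − 2| < ε/5.
Choosing δ = min(2, ε/5) ensures both conditions, hence |(y^2 - 3y + 1) + 1| < ε.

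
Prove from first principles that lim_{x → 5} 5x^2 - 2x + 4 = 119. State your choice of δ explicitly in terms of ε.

δ = min(2, ε/58)

Suppose ε > 0. We want δ > 0 such that 0 < |x − 5| < δ implies |(5x^2 - 2x + 4) − 119| < ε.
(5x^2 - 2x + 4) − 119 = 5x^2 - 2x - 115 = (x − 5)(5x + 23).
So |(5x^2 - 2x + 4) − 119| = |x − 5|·|5x + 23|.
Assume first that |x − 5| < 2, so |x| < 7. Then |5x + 23| ≤ 5·7 + 23 = 58.
Hence |(5x^2 - 2x + 4) − 119| ≤ 58|x − 5| < ε provided |x − 5| < ε/58.
Take δ = min(2, ε/58). Then 0 < |x − 5| < δ gives both |x − 5| < 2 and |x − 5| < ε/58, so |(5x^2 - 2x + 4) − 119| < ε.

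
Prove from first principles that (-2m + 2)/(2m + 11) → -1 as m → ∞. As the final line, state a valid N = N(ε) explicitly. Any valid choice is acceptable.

N = (13/2)/ε

Let ε > 0 be given. For m ≥ 1, |(-2m + 2)/(2m + 11) + 1| = |26|/(2(2m + 11)) = 26/(2(2m + 11)).
Since 2m + 11 ≥ 2m for m ≥ 1, this is ≤ 26/(2·2m) = (13/2)/m.
So |(-2m + 2)/(2m + 11) + 1| < ε whenever m > (13/2)/ε.
Take N = (13/2)/ε. If m > N then |(-2m + 2)/(2m + 11) + 1| ≤ (13/2)/m < ε.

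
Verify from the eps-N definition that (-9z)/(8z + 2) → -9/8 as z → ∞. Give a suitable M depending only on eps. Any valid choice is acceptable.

Suppose eps > 0. We seek M > 0 such that z > M implies |(-9z)/(8z + 2) + 9/8| < eps.
(-9z)/(8z + 2) + 9/8 = (8(-9z) − (-9)(8z + 2)) / (8(8z + 2)) = 18/(8(8z + 2)).
For z > 0 we have 8z + 2 > 8z, so |(-9z)/(8z + 2) + 9/8| = 18/(8(8z + 2)) < 18/(8·8z) = (9/32)/z.
Thus |(-9z)/(8z + 2) + 9/8| < eps whenever z > (9/32)/eps.
Take M = (9/32)/eps. If z > M then |(-9z)/(8z + 2) + 9/8| < (9/32)/z < eps.

M = (9/32)/eps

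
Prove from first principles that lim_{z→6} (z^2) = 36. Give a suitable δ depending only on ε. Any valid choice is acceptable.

δ = min(1, ε/13)

Suppose ε > 0. We seek δ > 0 with 0 < |z − 6| < δ ⇒ |z^2 − 36| < ε.
Factor: z^2 − 36 = (z − 6)(z + 6), so |z^2 − 36| = |z − 6|·|z + 6|.
Restrict δ ≤ 1. Then |z − 6| < 1 gives |z| < 7, so by the triangle inequality |z + 6| ≤ 7 + 6 = 13.
Hence |z^2 − 36| ≤ 13|z − 6|, which is < ε once |z − 6| < ε/13.
Take δ = min(1, ε/13). If 0 < |z − 6| < δ then both bounds hold and |z^2 − 36| ≤ 13|z − 6| < 13·(ε/13) = ε.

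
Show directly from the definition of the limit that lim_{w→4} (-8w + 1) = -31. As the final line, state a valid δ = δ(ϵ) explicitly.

δ = ϵ/8

Fix ϵ > 0. We need δ > 0 so that 0 < |w − 4| < δ implies |(-8w + 1) + 31| < ϵ.
|(-8w + 1) + 31| = |-8w + 32| = 8|w − 4|.
So 8|w − 4| < ϵ exactly when |w − 4| < ϵ/8.
Choosing δ = ϵ/8 gives |(-8w + 1) + 31| = 8|w − 4| < ϵ whenever |w − 4| < δ.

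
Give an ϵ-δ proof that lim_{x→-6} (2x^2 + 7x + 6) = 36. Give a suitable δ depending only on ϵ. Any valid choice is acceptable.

Suppose ϵ > 0. We want δ > 0 such that 0 < |x + 6| < δ implies |(2x^2 + 7x + 6) − 36| < ϵ.
(2x^2 + 7x + 6) − 36 = 2x^2 + 7x - 30 = (x + 6)(2x - 5).
So |(2x^2 + 7x + 6) − 36| = |x + 6|·|2x - 5|.
Require δ ≤ 1. Then |x + 6| < 1 gives |x| < 7, and by the triangle inequality |2x - 5| ≤ 2·7 + 5 = 19.
Hence |(2x^2 + 7x + 6) − 36| ≤ 19|x + 6| < ϵ provided |x + 6| < ϵ/19.
Take δ = min(1, ϵ/19). Then 0 < |x + 6| < δ gives both |x + 6| < 1 and |x + 6| < ϵ/19, so |(2x^2 + 7x + 6) − 36| < ϵ.

δ = min(1, ϵ/19)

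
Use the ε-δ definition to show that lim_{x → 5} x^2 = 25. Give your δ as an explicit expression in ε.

Let ε > 0 be given. We seek δ > 0 with 0 < |x − 5| < δ ⇒ |x^2 − 25| < ε.
Factor: x^2 − 25 = (x − 5)(x + 5), so |x^2 − 25| = |x − 5|·|x + 5|.
Impose δ ≤ 1 so that |x| < 6; then |x + 5| ≤ 11.
Hence |x^2 − 25| ≤ 11|x − 5|, which is < ε once |x − 5| < ε/11.
Take δ = min(1, ε/11). If 0 < |x − 5| < δ then both bounds hold and |x^2 − 25| ≤ 11|x − 5| < 11·(ε/11) = ε.

δ = min(1, ε/11)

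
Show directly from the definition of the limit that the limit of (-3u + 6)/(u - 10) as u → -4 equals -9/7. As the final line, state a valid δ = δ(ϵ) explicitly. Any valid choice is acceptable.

δ = min(7, (49/12)ϵ)

Fix ϵ > 0. We want δ > 0 with 0 < |u + 4| < δ ⇒ |(-3u + 6)/(u - 10) + 9/7| < ϵ.
Combining over a common denominator, (-3u + 6)/(u - 10) + 9/7 = [(-3u + 6)·(-14) − 18·(u - 10)] / [(-14)·(u - 10)] = 24(u + 4) / ((-14)(u - 10)).
So |(-3u + 6)/(u - 10) + 9/7| = 24|u + 4| / (14·|u − 10|).
Require δ ≤ 7, so |u − 10| ≥ |-14| − |u + 4| > 14 − 7 = 7.
Hence |(-3u + 6)/(u - 10) + 9/7| < 24|u + 4|/(14·7) = (12/49)|u + 4|, which is < ϵ once |u + 4| < (49/12)ϵ.
Take δ = min(7, (49/12)ϵ). Then 0 < |u + 4| < δ forces both bounds, so |(-3u + 6)/(u - 10) + 9/7| < ϵ.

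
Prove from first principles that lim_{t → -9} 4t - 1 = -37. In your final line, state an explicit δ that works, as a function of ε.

δ = ε/4

Suppose ε > 0. We need δ > 0 so that 0 < |t + 9| < δ implies |(4t - 1) + 37| < ε.
Since (4t - 1) + 37 = 4(t + 9), we have |(4t - 1) + 37| = 4|t + 9|.
So 4|t + 9| < ε exactly when |t + 9| < ε/4.
Take δ = ε/4. If 0 < |t + 9| < δ then |(4t - 1) + 37| = 4|t + 9| < 4·(ε/4) = ε.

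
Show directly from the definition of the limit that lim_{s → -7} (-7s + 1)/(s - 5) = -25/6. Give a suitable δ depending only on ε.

Fix ε > 0. We want δ > 0 with 0 < |s + 7| < δ ⇒ |(-7s + 1)/(s - 5) + 25/6| < ε.
Combining over a common denominator, (-7s + 1)/(s - 5) + 25/6 = [(-7s + 1)·(-12) − 50·(s - 5)] / [(-12)·(s - 5)] = 34(s + 7) / ((-12)(s - 5)).
So |(-7s + 1)/(s - 5) + 25/6| = 34|s + 7| / (12·|s − 5|).
Require δ ≤ 6, so |s − 5| ≥ |-12| − |s + 7| > 12 − 6 = 6.
Hence |(-7s + 1)/(s - 5) + 25/6| < 34|s + 7|/(12·6) = (17/36)|s + 7|, which is < ε once |s + 7| < (36/17)ε.
Take δ = min(6, (36/17)ε). Then 0 < |s + 7| < δ forces both bounds, so |(-7s + 1)/(s - 5) + 25/6| < ε.

δ = min(6, (36/17)ε)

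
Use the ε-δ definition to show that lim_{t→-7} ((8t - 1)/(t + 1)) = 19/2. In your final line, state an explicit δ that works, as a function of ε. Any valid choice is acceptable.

δ = min(3, 2ε)

Let ε > 0 be given. We want δ > 0 with 0 < |t + 7| < δ ⇒ |(8t - 1)/(t + 1) − (19/2)| < ε.
Combining over a common denominator, (8t - 1)/(t + 1) − (19/2) = [(8t - 1)·(-6) − (-57)·(t + 1)] / [(-6)·(t + 1)] = 9(t + 7) / ((-6)(t + 1)).
So |(8t - 1)/(t + 1) − (19/2)| = 9|t + 7| / (6·|t + 1|).
Require δ ≤ 3, so |t + 1| ≥ |-6| − |t + 7| > 6 − 3 = 3.
Hence |(8t - 1)/(t + 1) − (19/2)| < 9|t + 7|/(6·3) = (1/2)|t + 7|, which is < ε once |t + 7| < 2ε.
Take δ = min(3, 2ε). Then 0 < |t + 7| < δ forces both bounds, so |(8t - 1)/(t + 1) − (19/2)| < ε.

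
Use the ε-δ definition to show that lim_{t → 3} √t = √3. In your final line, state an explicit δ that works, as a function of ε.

Let ε > 0. We want δ > 0 such that 0 < |t − 3| < δ implies |√t − √3| < ε.
Multiplying by the conjugate, |√t − √3| = |t − 3|/(√t + √3).
Restrict δ ≤ 3 so that |t − 3| < 3 forces t > 0, and then √t + √3 > √3.
Hence |√t − √3| < |t − 3|/√3, which is < ε once |t − 3| < √3·ε.
Take δ = min(3, √3·ε). If 0 < |t − 3| < δ then t > 0 and |√t − √3| < |t − 3|/√3 < ε.

δ = min(3, √3·ε)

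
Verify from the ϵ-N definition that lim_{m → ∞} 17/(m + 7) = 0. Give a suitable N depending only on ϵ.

N = 17/ϵ

Fix ϵ > 0. For m ≥ 1, |17/(m + 7) − 0| = 17/(m + 7) ≤ 17/m.
We need 17/m < ϵ, i.e. m > 17/ϵ.
Take N = 17/ϵ. If m > N then |17/(m + 7)| ≤ 17/m < ϵ.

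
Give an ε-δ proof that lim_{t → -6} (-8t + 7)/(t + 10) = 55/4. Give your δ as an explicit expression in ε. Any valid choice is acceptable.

Let ε > 0. We want δ > 0 with 0 < |t + 6| < δ ⇒ |(-8t + 7)/(t + 10) − (55/4)| < ε.
Combining over a common denominator, (-8t + 7)/(t + 10) − (55/4) = [(-8t + 7)·4 − 55·(t + 10)] / [4·(t + 10)] = -87(t + 6) / (4(t + 10)).
So |(-8t + 7)/(t + 10) − (55/4)| = 87|t + 6| / (4·|t + 10|).
Restrict δ ≤ 2. Then |t + 6| < 2 gives |t + 10| = |(t + 6) + 4| ≥ 4 − 2 = 2.
Hence |(-8t + 7)/(t + 10) − (55/4)| < 87|t + 6|/(4·2) = (87/8)|t + 6|, which is < ε once |t + 6| < (8/87)ε.
Take δ = min(2, (8/87)ε). Then 0 < |t + 6| < δ forces both bounds, so |(-8t + 7)/(t + 10) − (55/4)| < ε.

δ = min(2, (8/87)ε)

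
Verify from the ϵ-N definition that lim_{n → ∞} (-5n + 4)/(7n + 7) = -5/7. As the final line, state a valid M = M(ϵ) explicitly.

M = (9/7)/ϵ

Fix ϵ > 0. For n ≥ 1, |(-5n + 4)/(7n + 7) + 5/7| = |63|/(7(7n + 7)) = 63/(7(7n + 7)).
Since 7n + 7 ≥ 7n for n ≥ 1, this is ≤ 63/(7·7n) = (9/7)/n.
So |(-5n + 4)/(7n + 7) + 5/7| < ϵ whenever n > (9/7)/ϵ.
Take M = (9/7)/ϵ. If n > M then |(-5n + 4)/(7n + 7) + 5/7| ≤ (9/7)/n < ϵ.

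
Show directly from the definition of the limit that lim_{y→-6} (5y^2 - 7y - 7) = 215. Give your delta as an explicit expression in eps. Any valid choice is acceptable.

Let eps > 0 be given. We want delta > 0 such that 0 < |y + 6| < delta implies |(5y^2 - 7y - 7) − 215| < eps.
(5y^2 - 7y - 7) − 215 = 5y^2 - 7y - 222 = (y + 6)(5y - 37).
So |(5y^2 - 7y - 7) − 215| = |y + 6|·|5y - 37|.
Assume first that |y + 6| < 2, so |y| < 8. Then |5y - 37| ≤ 5·8 + 37 = 77.
Hence |(5y^2 - 7y - 7) − 215| ≤ 77|y + 6| < eps provided |y + 6| < eps/77.
Choosing delta = min(2, eps/77) ensures both conditions, hence |(5y^2 - 7y - 7) − 215| < eps.

delta = min(2, eps/77)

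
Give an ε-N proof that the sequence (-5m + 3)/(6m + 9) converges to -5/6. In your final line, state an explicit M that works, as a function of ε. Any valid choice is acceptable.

M = (7/4)/ε

Suppose ε > 0. For m ≥ 1, |(-5m + 3)/(6m + 9) + 5/6| = |63|/(6(6m + 9)) = 63/(6(6m + 9)).
Since 6m + 9 ≥ 6m for m ≥ 1, this is ≤ 63/(6·6m) = (7/4)/m.
So |(-5m + 3)/(6m + 9) + 5/6| < ε whenever m > (7/4)/ε.
Take M = (7/4)/ε. If m > M then |(-5m + 3)/(6m + 9) + 5/6| ≤ (7/4)/m < ε.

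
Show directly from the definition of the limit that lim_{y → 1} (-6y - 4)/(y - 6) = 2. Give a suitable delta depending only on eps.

Suppose eps > 0. We want delta > 0 with 0 < |y − 1| < delta ⇒ |(-6y - 4)/(y - 6) − 2| < eps.
Combining over a common denominator, (-6y - 4)/(y - 6) − 2 = [(-6y - 4)·(-5) − (-10)·(y - 6)] / [(-5)·(y - 6)] = 40(y − 1) / ((-5)(y - 6)).
So |(-6y - 4)/(y - 6) − 2| = 40|y − 1| / (5·|y − 6|).
Require delta ≤ 5/2, so |y − 6| ≥ |-5| − |y − 1| > 5 − 5/2 = 5/2.
Hence |(-6y - 4)/(y - 6) − 2| < 40|y − 1|/(5·(5/2)) = (16/5)|y − 1|, which is < eps once |y − 1| < (5/16)eps.
Take delta = min(5/2, (5/16)eps). Then 0 < |y − 1| < delta forces both bounds, so |(-6y - 4)/(y - 6) − 2| < eps.

delta = min(5/2, (5/16)eps)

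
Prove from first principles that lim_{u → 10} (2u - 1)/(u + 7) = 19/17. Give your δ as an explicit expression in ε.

Suppose ε > 0. We want δ > 0 with 0 < |u − 10| < δ ⇒ |(2u - 1)/(u + 7) − (19/17)| < ε.
Combining over a common denominator, (2u - 1)/(u + 7) − (19/17) = [(2u - 1)·17 − 19·(u + 7)] / [17·(u + 7)] = 15(u − 10) / (17(u + 7)).
So |(2u - 1)/(u + 7) − (19/17)| = 15|u − 10| / (17·|u + 7|).
Require δ ≤ 17/2, so |u + 7| ≥ |17| − |u − 10| > 17 − 17/2 = 17/2.
Hence |(2u - 1)/(u + 7) − (19/17)| < 15|u − 10|/(17·(17/2)) = (30/289)|u − 10|, which is < ε once |u − 10| < (289/30)ε.
Take δ = min(17/2, (289/30)ε). Then 0 < |u − 10| < δ forces both bounds, so |(2u - 1)/(u + 7) − (19/17)| < ε.

δ = min(17/2, (289/30)ε)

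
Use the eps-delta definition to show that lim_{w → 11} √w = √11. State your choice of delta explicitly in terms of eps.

Let eps > 0. We want delta > 0 such that 0 < |w − 11| < delta implies |√w − √11| < eps.
Multiplying by the conjugate, |√w − √11| = |w − 11|/(√w + √11).
Restrict delta ≤ 11 so that |w − 11| < 11 forces w > 0, and then √w + √11 > √11.
Hence |√w − √11| < |w − 11|/√11, which is < eps once |w − 11| < √11·eps.
Take delta = min(11, √11·eps). If 0 < |w − 11| < delta then w > 0 and |√w − √11| < |w − 11|/√11 < eps.

delta = min(11, √11·eps)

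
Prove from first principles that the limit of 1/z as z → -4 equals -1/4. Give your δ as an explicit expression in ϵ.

δ = min(2, 8ϵ)

Let ϵ > 0 be given. We seek δ > 0 such that 0 < |z + 4| < δ implies |1/z + 1/4| < ϵ.
|1/z + 1/4| = |-4 − z|/(4·|z|) = |z + 4|/(4|z|).
Restrict δ ≤ 2. Then |z + 4| < 2 gives |z| > 2, so 4|z| > 8.
Then |1/z + 1/4| < |z + 4|/8, which is < ϵ when |z + 4| < 8ϵ.
Take δ = min(2, 8ϵ). Then 0 < |z + 4| < δ gives both |z + 4| < 2 and |z + 4| < 8ϵ, so |1/z + 1/4| < ϵ.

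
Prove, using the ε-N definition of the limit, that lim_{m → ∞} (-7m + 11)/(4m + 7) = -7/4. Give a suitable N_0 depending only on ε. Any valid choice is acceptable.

N_0 = (93/16)/ε

Suppose ε > 0. For m ≥ 1, |(-7m + 11)/(4m + 7) + 7/4| = |93|/(4(4m + 7)) = 93/(4(4m + 7)).
Since 4m + 7 ≥ 4m for m ≥ 1, this is ≤ 93/(4·4m) = (93/16)/m.
So |(-7m + 11)/(4m + 7) + 7/4| < ε whenever m > (93/16)/ε.
Take N_0 = (93/16)/ε. If m > N_0 then |(-7m + 11)/(4m + 7) + 7/4| ≤ (93/16)/m < ε.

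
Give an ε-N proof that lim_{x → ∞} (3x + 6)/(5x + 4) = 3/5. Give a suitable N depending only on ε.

N = (18/25)/ε

Let ε > 0. We seek N > 0 such that x > N implies |(3x + 6)/(5x + 4) − (3/5)| < ε.
(3x + 6)/(5x + 4) − (3/5) = (5(3x + 6) − 3(5x + 4)) / (5(5x + 4)) = 18/(5(5x + 4)).
For x > 0 we have 5x + 4 > 5x, so |(3x + 6)/(5x + 4) − (3/5)| = 18/(5(5x + 4)) < 18/(5·5x) = (18/25)/x.
Thus |(3x + 6)/(5x + 4) − (3/5)| < ε whenever x > (18/25)/ε.
Take N = (18/25)/ε. If x > N then |(3x + 6)/(5x + 4) − (3/5)| < (18/25)/x < ε.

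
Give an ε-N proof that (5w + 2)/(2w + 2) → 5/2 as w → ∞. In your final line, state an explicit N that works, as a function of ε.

Let ε > 0 be given. We seek N > 0 such that w > N implies |(5w + 2)/(2w + 2) − (5/2)| < ε.
(5w + 2)/(2w + 2) − (5/2) = (2(5w + 2) − 5(2w + 2)) / (2(2w + 2)) = -6/(2(2w + 2)).
For w > 0 we have 2w + 2 > 2w, so |(5w + 2)/(2w + 2) − (5/2)| = 6/(2(2w + 2)) < 6/(2·2w) = (3/2)/w.
Thus |(5w + 2)/(2w + 2) − (5/2)| < ε whenever w > (3/2)/ε.
Take N = (3/2)/ε. If w > N then |(5w + 2)/(2w + 2) − (5/2)| < (3/2)/w < ε.

N = (3/2)/ε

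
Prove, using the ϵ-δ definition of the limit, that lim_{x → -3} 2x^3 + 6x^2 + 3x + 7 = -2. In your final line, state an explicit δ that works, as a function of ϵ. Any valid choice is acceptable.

δ = min(2, ϵ/53)

Fix ϵ > 0. We want δ > 0 such that 0 < |x + 3| < δ implies |(2x^3 + 6x^2 + 3x + 7) + 2| < ϵ.
(2x^3 + 6x^2 + 3x + 7) + 2 = 2x^3 + 6x^2 + 3x + 9 = (x + 3)(2x^2 + 3).
So |(2x^3 + 6x^2 + 3x + 7) + 2| = |x + 3|·|2x^2 + 3|.
Assume first that |x + 3| < 2, so |x| < 5. Then |2x^2 + 3| ≤ 2·5^2 + 3 = 53.
Hence |(2x^3 + 6x^2 + 3x + 7) + 2| ≤ 53|x + 3| < ϵ provided |x + 3| < ϵ/53.
Choosing δ = min(2, ϵ/53) ensures both conditions, hence |(2x^3 + 6x^2 + 3x + 7) + 2| < ϵ.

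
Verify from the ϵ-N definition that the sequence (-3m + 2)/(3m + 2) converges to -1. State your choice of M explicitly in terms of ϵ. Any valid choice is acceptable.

M = (4/3)/ϵ

Fix ϵ > 0. For m ≥ 1, |(-3m + 2)/(3m + 2) + 1| = |12|/(3(3m + 2)) = 12/(3(3m + 2)).
Since 3m + 2 ≥ 3m for m ≥ 1, this is ≤ 12/(3·3m) = (4/3)/m.
So |(-3m + 2)/(3m + 2) + 1| < ϵ whenever m > (4/3)/ϵ.
Take M = (4/3)/ϵ. If m > M then |(-3m + 2)/(3m + 2) + 1| ≤ (4/3)/m < ϵ.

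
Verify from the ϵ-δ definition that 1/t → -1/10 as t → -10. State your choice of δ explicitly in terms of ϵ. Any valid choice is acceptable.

Let ϵ > 0. We seek δ > 0 such that 0 < |t + 10| < δ implies |1/t + 1/10| < ϵ.
|1/t + 1/10| = |-10 − t|/(10·|t|) = |t + 10|/(10|t|).
Restrict δ ≤ 5. Then |t + 10| < 5 gives |t| > 5, so 10|t| > 50.
Then |1/t + 1/10| < |t + 10|/50, which is < ϵ when |t + 10| < 50ϵ.
Take δ = min(5, 50ϵ). Then 0 < |t + 10| < δ gives both |t + 10| < 5 and |t + 10| < 50ϵ, so |1/t + 1/10| < ϵ.

δ = min(5, 50ϵ)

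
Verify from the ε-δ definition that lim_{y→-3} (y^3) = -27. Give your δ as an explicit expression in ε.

Let ε > 0. We seek δ > 0 with 0 < |y + 3| < δ ⇒ |y^3 + 27| < ε.
Factor: y^3 + 27 = (y + 3)(y^2 - 3y + 9), so |y^3 + 27| = |y + 3|·|y^2 - 3y + 9|.
Impose δ ≤ 1 so that |y| < 4; then |y^2 - 3y + 9| ≤ 37.
Hence |y^3 + 27| ≤ 37|y + 3|, which is < ε once |y + 3| < ε/37.
Take δ = min(1, ε/37). If 0 < |y + 3| < δ then both bounds hold and |y^3 + 27| ≤ 37|y + 3| < 37·(ε/37) = ε.

δ = min(1, ε/37)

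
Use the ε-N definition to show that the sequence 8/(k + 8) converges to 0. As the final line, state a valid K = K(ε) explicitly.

Let ε > 0. For k ≥ 1, |8/(k + 8) − 0| = 8/(k + 8) ≤ 8/k.
We need 8/k < ε, i.e. k > 8/ε.
Take K = 8/ε. If k > K then |8/(k + 8)| ≤ 8/k < ε.

K = 8/ε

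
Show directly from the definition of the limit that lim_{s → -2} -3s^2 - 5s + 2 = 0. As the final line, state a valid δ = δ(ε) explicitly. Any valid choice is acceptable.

Fix ε > 0. We want δ > 0 such that 0 < |s + 2| < δ implies |(-3s^2 - 5s + 2)| < ε.
(-3s^2 - 5s + 2) = -3s^2 - 5s + 2 = (s + 2)(-3s + 1).
So |(-3s^2 - 5s + 2)| = |s + 2|·|-3s + 1|.
Require δ ≤ 1. Then |s + 2| < 1 gives |s| < 3, and by the triangle inequality |-3s + 1| ≤ 3·3 + 1 = 10.
Hence |(-3s^2 - 5s + 2)| ≤ 10|s + 2| < ε provided |s + 2| < ε/10.
Take δ = min(1, ε/10). Then 0 < |s + 2| < δ gives both |s + 2| < 1 and |s + 2| < ε/10, so |(-3s^2 - 5s + 2)| < ε.

δ = min(1, ε/10)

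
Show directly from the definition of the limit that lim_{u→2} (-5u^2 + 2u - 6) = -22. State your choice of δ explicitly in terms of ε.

Fix ε > 0. We want δ > 0 such that 0 < |u − 2| < δ implies |(-5u^2 + 2u - 6) + 22| < ε.
(-5u^2 + 2u - 6) + 22 = -5u^2 + 2u + 16 = (u − 2)(-5u - 8).
So |(-5u^2 + 2u - 6) + 22| = |u − 2|·|-5u - 8|.
Require δ ≤ 2. Then |u − 2| < 2 gives |u| < 4, and by the triangle inequality |-5u - 8| ≤ 5·4 + 8 = 28.
Hence |(-5u^2 + 2u - 6) + 22| ≤ 28|u − 2| < ε provided |u − 2| < ε/28.
Take δ = min(2, ε/28). Then 0 < |u − 2| < δ gives both |u − 2| < 2 and |u − 2| < ε/28, so |(-5u^2 + 2u - 6) + 22| < ε.

δ = min(2, ε/28)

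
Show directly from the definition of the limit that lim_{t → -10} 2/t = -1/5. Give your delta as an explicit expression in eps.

delta = min(5, 25eps)

Fix eps > 0. We seek delta > 0 such that 0 < |t + 10| < delta implies |2/t + 1/5| < eps.
|2/t + 1/5| = 2·|-10 − t|/(10·|t|) = 2|t + 10|/(10|t|).
Restrict delta ≤ 5. Then |t + 10| < 5 gives |t| > 5, so 10|t| > 50.
Then |2/t + 1/5| < 2|t + 10|/50, which is < eps when |t + 10| < 25eps.
Take delta = min(5, 25eps). Then 0 < |t + 10| < delta gives both |t + 10| < 5 and |t + 10| < 25eps, so |2/t + 1/5| < eps.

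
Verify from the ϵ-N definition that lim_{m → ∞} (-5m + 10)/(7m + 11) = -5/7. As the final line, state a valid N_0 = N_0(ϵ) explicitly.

Suppose ϵ > 0. For m ≥ 1, |(-5m + 10)/(7m + 11) + 5/7| = |125|/(7(7m + 11)) = 125/(7(7m + 11)).
Since 7m + 11 ≥ 7m for m ≥ 1, this is ≤ 125/(7·7m) = (125/49)/m.
So |(-5m + 10)/(7m + 11) + 5/7| < ϵ whenever m > (125/49)/ϵ.
Take N_0 = (125/49)/ϵ. If m > N_0 then |(-5m + 10)/(7m + 11) + 5/7| ≤ (125/49)/m < ϵ.

N_0 = (125/49)/ϵ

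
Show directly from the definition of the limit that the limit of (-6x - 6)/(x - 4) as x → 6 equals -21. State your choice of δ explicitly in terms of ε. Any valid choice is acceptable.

δ = min(1, (1/15)ε)

Let ε > 0 be given. We want δ > 0 with 0 < |x − 6| < δ ⇒ |(-6x - 6)/(x - 4) + 21| < ε.
Combining over a common denominator, (-6x - 6)/(x - 4) + 21 = [(-6x - 6)·2 − (-42)·(x - 4)] / [2·(x - 4)] = 30(x − 6) / (2(x - 4)).
So |(-6x - 6)/(x - 4) + 21| = 30|x − 6| / (2·|x − 4|).
Restrict δ ≤ 1. Then |x − 6| < 1 gives |x − 4| = |(x − 6) + 2| ≥ 2 − 1 = 1.
Hence |(-6x - 6)/(x - 4) + 21| < 30|x − 6|/(2·1) = 15|x − 6|, which is < ε once |x − 6| < (1/15)ε.
Take δ = min(1, (1/15)ε). Then 0 < |x − 6| < δ forces both bounds, so |(-6x - 6)/(x - 4) + 21| < ε.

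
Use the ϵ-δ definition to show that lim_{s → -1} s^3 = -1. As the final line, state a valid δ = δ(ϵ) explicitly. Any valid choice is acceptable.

Suppose ϵ > 0. We seek δ > 0 with 0 < |s + 1| < δ ⇒ |s^3 + 1| < ϵ.
Factor: s^3 + 1 = (s + 1)(s^2 - s + 1), so |s^3 + 1| = |s + 1|·|s^2 - s + 1|.
Impose δ ≤ 2 so that |s| < 3; then |s^2 - s + 1| ≤ 13.
Hence |s^3 + 1| ≤ 13|s + 1|, which is < ϵ once |s + 1| < ϵ/13.
Take δ = min(2, ϵ/13). If 0 < |s + 1| < δ then both bounds hold and |s^3 + 1| ≤ 13|s + 1| < 13·(ϵ/13) = ϵ.

δ = min(2, ϵ/13)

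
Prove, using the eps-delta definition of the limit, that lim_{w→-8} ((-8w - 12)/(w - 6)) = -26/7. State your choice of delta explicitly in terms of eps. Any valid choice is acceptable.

delta = min(7, (49/30)eps)

Let eps > 0. We want delta > 0 with 0 < |w + 8| < delta ⇒ |(-8w - 12)/(w - 6) + 26/7| < eps.
Combining over a common denominator, (-8w - 12)/(w - 6) + 26/7 = [(-8w - 12)·(-14) − 52·(w - 6)] / [(-14)·(w - 6)] = 60(w + 8) / ((-14)(w - 6)).
So |(-8w - 12)/(w - 6) + 26/7| = 60|w + 8| / (14·|w − 6|).
Require delta ≤ 7, so |w − 6| ≥ |-14| − |w + 8| > 14 − 7 = 7.
Hence |(-8w - 12)/(w - 6) + 26/7| < 60|w + 8|/(14·7) = (30/49)|w + 8|, which is < eps once |w + 8| < (49/30)eps.
Take delta = min(7, (49/30)eps). Then 0 < |w + 8| < delta forces both bounds, so |(-8w - 12)/(w - 6) + 26/7| < eps.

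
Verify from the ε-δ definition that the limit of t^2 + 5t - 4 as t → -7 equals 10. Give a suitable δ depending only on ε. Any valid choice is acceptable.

Fix ε > 0. We want δ > 0 such that 0 < |t + 7| < δ implies |(t^2 + 5t - 4) − 10| < ε.
(t^2 + 5t - 4) − 10 = t^2 + 5t - 14 = (t + 7)(t - 2).
So |(t^2 + 5t - 4) − 10| = |t + 7|·|t - 2|.
Require δ ≤ 1. Then |t + 7| < 1 gives |t| < 8, and by the triangle inequality |t - 2| ≤ 8 + 2 = 10.
Hence |(t^2 + 5t - 4) − 10| ≤ 10|t + 7| < ε provided |t + 7| < ε/10.
Choosing δ = min(1, ε/10) ensures both conditions, hence |(t^2 + 5t - 4) − 10| < ε.

δ = min(1, ε/10)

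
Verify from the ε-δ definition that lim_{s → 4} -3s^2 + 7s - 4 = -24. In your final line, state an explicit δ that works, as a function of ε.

δ = min(1, ε/20)

Suppose ε > 0. We want δ > 0 such that 0 < |s − 4| < δ implies |(-3s^2 + 7s - 4) + 24| < ε.
(-3s^2 + 7s - 4) + 24 = -3s^2 + 7s + 20 = (s − 4)(-3s - 5).
So |(-3s^2 + 7s - 4) + 24| = |s − 4|·|-3s - 5|.
Assume first that |s − 4| < 1, so |s| < 5. Then |-3s - 5| ≤ 3·5 + 5 = 20.
Hence |(-3s^2 + 7s - 4) + 24| ≤ 20|s − 4| < ε provided |s − 4| < ε/20.
Choosing δ = min(1, ε/20) ensures both conditions, hence |(-3s^2 + 7s - 4) + 24| < ε.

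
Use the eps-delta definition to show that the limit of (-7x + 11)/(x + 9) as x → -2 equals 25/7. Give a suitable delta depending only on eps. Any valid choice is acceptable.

Fix eps > 0. We want delta > 0 with 0 < |x + 2| < delta ⇒ |(-7x + 11)/(x + 9) − (25/7)| < eps.
Combining over a common denominator, (-7x + 11)/(x + 9) − (25/7) = [(-7x + 11)·7 − 25·(x + 9)] / [7·(x + 9)] = -74(x + 2) / (7(x + 9)).
So |(-7x + 11)/(x + 9) − (25/7)| = 74|x + 2| / (7·|x + 9|).
Require delta ≤ 7/2, so |x + 9| ≥ |7| − |x + 2| > 7 − 7/2 = 7/2.
Hence |(-7x + 11)/(x + 9) − (25/7)| < 74|x + 2|/(7·(7/2)) = (148/49)|x + 2|, which is < eps once |x + 2| < (49/148)eps.
Take delta = min(7/2, (49/148)eps). Then 0 < |x + 2| < delta forces both bounds, so |(-7x + 11)/(x + 9) − (25/7)| < eps.

delta = min(7/2, (49/148)eps)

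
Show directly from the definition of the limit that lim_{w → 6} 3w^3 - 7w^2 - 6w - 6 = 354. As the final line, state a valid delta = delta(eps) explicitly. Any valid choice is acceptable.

Suppose eps > 0. We want delta > 0 such that 0 < |w − 6| < delta implies |(3w^3 - 7w^2 - 6w - 6) − 354| < eps.
(3w^3 - 7w^2 - 6w - 6) − 354 = 3w^3 - 7w^2 - 6w - 360 = (w − 6)(3w^2 + 11w + 60).
So |(3w^3 - 7w^2 - 6w - 6) − 354| = |w − 6|·|3w^2 + 11w + 60|.
Require delta ≤ 2. Then |w − 6| < 2 gives |w| < 8, and by the triangle inequality |3w^2 + 11w + 60| ≤ 3·8^2 + 11·8 + 60 = 340.
Hence |(3w^3 - 7w^2 - 6w - 6) − 354| ≤ 340|w − 6| < eps provided |w − 6| < eps/340.
Choosing delta = min(2, eps/340) ensures both conditions, hence |(3w^3 - 7w^2 - 6w - 6) − 354| < eps.

delta = min(2, eps/340)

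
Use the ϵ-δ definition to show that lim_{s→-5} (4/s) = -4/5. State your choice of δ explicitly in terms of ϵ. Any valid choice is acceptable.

δ = min(5/2, (25/8)ϵ)

Let ϵ > 0. We seek δ > 0 such that 0 < |s + 5| < δ implies |4/s + 4/5| < ϵ.
|4/s + 4/5| = 4·|-5 − s|/(5·|s|) = 4|s + 5|/(5|s|).
Require δ ≤ 5/2 so that |s| > 5 − 5/2 = 5/2, hence 5|s| > 25/2.
Then |4/s + 4/5| < 4|s + 5|/(25/2), which is < ϵ when |s + 5| < (25/8)ϵ.
Take δ = min(5/2, (25/8)ϵ). Then 0 < |s + 5| < δ gives both |s + 5| < 5/2 and |s + 5| < (25/8)ϵ, so |4/s + 4/5| < ϵ.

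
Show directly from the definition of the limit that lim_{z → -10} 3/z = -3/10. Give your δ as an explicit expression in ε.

Let ε > 0. We seek δ > 0 such that 0 < |z + 10| < δ implies |3/z + 3/10| < ε.
|3/z + 3/10| = 3·|-10 − z|/(10·|z|) = 3|z + 10|/(10|z|).
Restrict δ ≤ 5. Then |z + 10| < 5 gives |z| > 5, so 10|z| > 50.
Then |3/z + 3/10| < 3|z + 10|/50, which is < ε when |z + 10| < (50/3)ε.
Take δ = min(5, (50/3)ε). Then 0 < |z + 10| < δ gives both |z + 10| < 5 and |z + 10| < (50/3)ε, so |3/z + 3/10| < ε.

δ = min(5, (50/3)ε)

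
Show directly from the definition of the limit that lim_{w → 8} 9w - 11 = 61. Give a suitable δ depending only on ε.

δ = ε/9

Suppose ε > 0. We need δ > 0 so that 0 < |w − 8| < δ implies |(9w - 11) − 61| < ε.
|(9w - 11) − 61| = |9w - 72| = 9|w − 8|.
So 9|w − 8| < ε exactly when |w − 8| < ε/9.
Take δ = ε/9. If 0 < |w − 8| < δ then |(9w - 11) − 61| = 9|w − 8| < 9·(ε/9) = ε.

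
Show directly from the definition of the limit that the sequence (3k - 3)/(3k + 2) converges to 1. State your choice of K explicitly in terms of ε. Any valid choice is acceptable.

K = (5/3)/ε

Suppose ε > 0. For k ≥ 1, |(3k - 3)/(3k + 2) − 1| = |-15|/(3(3k + 2)) = 15/(3(3k + 2)).
Since 3k + 2 ≥ 3k for k ≥ 1, this is ≤ 15/(3·3k) = (5/3)/k.
So |(3k - 3)/(3k + 2) − 1| < ε whenever k > (5/3)/ε.
Take K = (5/3)/ε. If k > K then |(3k - 3)/(3k + 2) − 1| ≤ (5/3)/k < ε.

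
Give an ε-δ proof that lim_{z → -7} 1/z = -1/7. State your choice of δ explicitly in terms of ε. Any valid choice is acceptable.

δ = min(7/2, (49/2)ε)

Fix ε > 0. We seek δ > 0 such that 0 < |z + 7| < δ implies |1/z + 1/7| < ε.
|1/z + 1/7| = |-7 − z|/(7·|z|) = |z + 7|/(7|z|).
Restrict δ ≤ 7/2. Then |z + 7| < 7/2 gives |z| > 7/2, so 7|z| > 49/2.
Then |1/z + 1/7| < |z + 7|/(49/2), which is < ε when |z + 7| < (49/2)ε.
Take δ = min(7/2, (49/2)ε). Then 0 < |z + 7| < δ gives both |z + 7| < 7/2 and |z + 7| < (49/2)ε, so |1/z + 1/7| < ε.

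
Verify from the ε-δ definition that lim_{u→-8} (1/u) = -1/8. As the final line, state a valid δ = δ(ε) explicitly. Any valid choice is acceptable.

δ = min(4, 32ε)

Let ε > 0. We seek δ > 0 such that 0 < |u + 8| < δ implies |1/u + 1/8| < ε.
|1/u + 1/8| = |-8 − u|/(8·|u|) = |u + 8|/(8|u|).
Require δ ≤ 4 so that |u| > 8 − 4 = 4, hence 8|u| > 32.
Then |1/u + 1/8| < |u + 8|/32, which is < ε when |u + 8| < 32ε.
Take δ = min(4, 32ε). Then 0 < |u + 8| < δ gives both |u + 8| < 4 and |u + 8| < 32ε, so |1/u + 1/8| < ε.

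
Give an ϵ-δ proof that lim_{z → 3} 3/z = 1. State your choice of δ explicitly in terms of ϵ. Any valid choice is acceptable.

Fix ϵ > 0. We seek δ > 0 such that 0 < |z − 3| < δ implies |3/z − 1| < ϵ.
|3/z − 1| = 3·|3 − z|/(3·|z|) = 3|z − 3|/(3|z|).
Restrict δ ≤ 3/2. Then |z − 3| < 3/2 gives |z| > 3/2, so 3|z| > 9/2.
Then |3/z − 1| < 3|z − 3|/(9/2), which is < ϵ when |z − 3| < (3/2)ϵ.
Take δ = min(3/2, (3/2)ϵ). Then 0 < |z − 3| < δ gives both |z − 3| < 3/2 and |z − 3| < (3/2)ϵ, so |3/z − 1| < ϵ.

δ = min(3/2, (3/2)ϵ)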